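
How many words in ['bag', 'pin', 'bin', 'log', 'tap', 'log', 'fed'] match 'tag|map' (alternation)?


Alternation 'tag|map' matches either 'tag' or 'map'.
Checking each word:
  'bag' -> no
  'pin' -> no
  'bin' -> no
  'log' -> no
  'tap' -> no
  'log' -> no
  'fed' -> no
Matches: []
Count: 0

0


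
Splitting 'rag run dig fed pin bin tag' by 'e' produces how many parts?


Splitting by 'e' breaks the string at each occurrence of the separator.
Text: 'rag run dig fed pin bin tag'
Parts after split:
  Part 1: 'rag run dig f'
  Part 2: 'd pin bin tag'
Total parts: 2

2


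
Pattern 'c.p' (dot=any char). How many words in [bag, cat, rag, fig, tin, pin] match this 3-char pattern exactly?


Pattern 'c.p' means: starts with 'c', any single char, ends with 'p'.
Checking each word (must be exactly 3 chars):
  'bag' (len=3): no
  'cat' (len=3): no
  'rag' (len=3): no
  'fig' (len=3): no
  'tin' (len=3): no
  'pin' (len=3): no
Matching words: []
Total: 0

0


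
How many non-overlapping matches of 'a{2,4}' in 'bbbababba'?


Pattern 'a{2,4}' matches between 2 and 4 consecutive a's (greedy).
String: 'bbbababba'
Finding runs of a's and applying greedy matching:
  Run at pos 3: 'a' (length 1)
  Run at pos 5: 'a' (length 1)
  Run at pos 8: 'a' (length 1)
Matches: []
Count: 0

0


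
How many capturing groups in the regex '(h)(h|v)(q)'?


To count capturing groups, count each '(' that starts a group.
Pattern: '(h)(h|v)(q)'
Walking through the pattern:
  Position 0: '(' -> group #1
  Position 3: '(' -> group #2
  Position 8: '(' -> group #3
Total capturing groups: 3

3


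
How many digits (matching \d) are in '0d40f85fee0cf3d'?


\d matches any digit 0-9.
Scanning '0d40f85fee0cf3d':
  pos 0: '0' -> DIGIT
  pos 2: '4' -> DIGIT
  pos 3: '0' -> DIGIT
  pos 5: '8' -> DIGIT
  pos 6: '5' -> DIGIT
  pos 10: '0' -> DIGIT
  pos 13: '3' -> DIGIT
Digits found: ['0', '4', '0', '8', '5', '0', '3']
Total: 7

7


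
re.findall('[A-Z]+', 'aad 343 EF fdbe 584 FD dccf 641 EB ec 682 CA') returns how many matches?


Pattern '[A-Z]+' finds one or more uppercase letters.
Text: 'aad 343 EF fdbe 584 FD dccf 641 EB ec 682 CA'
Scanning for matches:
  Match 1: 'EF'
  Match 2: 'FD'
  Match 3: 'EB'
  Match 4: 'CA'
Total matches: 4

4


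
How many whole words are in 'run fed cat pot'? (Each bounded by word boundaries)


Word boundaries (\b) mark the start/end of each word.
Text: 'run fed cat pot'
Splitting by whitespace:
  Word 1: 'run'
  Word 2: 'fed'
  Word 3: 'cat'
  Word 4: 'pot'
Total whole words: 4

4


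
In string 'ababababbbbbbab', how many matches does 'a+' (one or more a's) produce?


Pattern 'a+' matches one or more consecutive a's.
String: 'ababababbbbbbab'
Scanning for runs of a:
  Match 1: 'a' (length 1)
  Match 2: 'a' (length 1)
  Match 3: 'a' (length 1)
  Match 4: 'a' (length 1)
  Match 5: 'a' (length 1)
Total matches: 5

5


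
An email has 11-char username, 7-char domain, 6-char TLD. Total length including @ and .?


An email address has format: username@domain.tld
Username length: 11
'@' character: 1
Domain length: 7
'.' character: 1
TLD length: 6
Total = 11 + 1 + 7 + 1 + 6 = 26

26


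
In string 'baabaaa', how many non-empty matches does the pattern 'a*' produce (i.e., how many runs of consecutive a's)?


Pattern 'a*' matches zero or more a's. We want non-empty runs of consecutive a's.
String: 'baabaaa'
Walking through the string to find runs of a's:
  Run 1: positions 1-2 -> 'aa'
  Run 2: positions 4-6 -> 'aaa'
Non-empty runs found: ['aa', 'aaa']
Count: 2

2


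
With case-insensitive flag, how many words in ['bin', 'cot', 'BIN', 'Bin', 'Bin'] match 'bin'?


Case-insensitive matching: compare each word's lowercase form to 'bin'.
  'bin' -> lower='bin' -> MATCH
  'cot' -> lower='cot' -> no
  'BIN' -> lower='bin' -> MATCH
  'Bin' -> lower='bin' -> MATCH
  'Bin' -> lower='bin' -> MATCH
Matches: ['bin', 'BIN', 'Bin', 'Bin']
Count: 4

4


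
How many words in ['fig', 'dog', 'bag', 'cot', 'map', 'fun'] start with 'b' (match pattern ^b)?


Pattern ^b anchors to start of word. Check which words begin with 'b':
  'fig' -> no
  'dog' -> no
  'bag' -> MATCH (starts with 'b')
  'cot' -> no
  'map' -> no
  'fun' -> no
Matching words: ['bag']
Count: 1

1


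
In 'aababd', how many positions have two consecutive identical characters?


Looking for consecutive identical characters in 'aababd':
  pos 0-1: 'a' vs 'a' -> MATCH ('aa')
  pos 1-2: 'a' vs 'b' -> different
  pos 2-3: 'b' vs 'a' -> different
  pos 3-4: 'a' vs 'b' -> different
  pos 4-5: 'b' vs 'd' -> different
Consecutive identical pairs: ['aa']
Count: 1

1


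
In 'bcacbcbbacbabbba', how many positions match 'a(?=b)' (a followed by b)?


Lookahead 'a(?=b)' matches 'a' only when followed by 'b'.
String: 'bcacbcbbacbabbba'
Checking each position where char is 'a':
  pos 2: 'a' -> no (next='c')
  pos 8: 'a' -> no (next='c')
  pos 11: 'a' -> MATCH (next='b')
Matching positions: [11]
Count: 1

1


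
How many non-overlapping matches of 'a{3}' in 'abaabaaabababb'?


Pattern 'a{3}' matches exactly 3 consecutive a's (greedy, non-overlapping).
String: 'abaabaaabababb'
Scanning for runs of a's:
  Run at pos 0: 'a' (length 1) -> 0 match(es)
  Run at pos 2: 'aa' (length 2) -> 0 match(es)
  Run at pos 5: 'aaa' (length 3) -> 1 match(es)
  Run at pos 9: 'a' (length 1) -> 0 match(es)
  Run at pos 11: 'a' (length 1) -> 0 match(es)
Matches found: ['aaa']
Total: 1

1


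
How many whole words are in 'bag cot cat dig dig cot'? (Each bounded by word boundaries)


Word boundaries (\b) mark the start/end of each word.
Text: 'bag cot cat dig dig cot'
Splitting by whitespace:
  Word 1: 'bag'
  Word 2: 'cot'
  Word 3: 'cat'
  Word 4: 'dig'
  Word 5: 'dig'
  Word 6: 'cot'
Total whole words: 6

6


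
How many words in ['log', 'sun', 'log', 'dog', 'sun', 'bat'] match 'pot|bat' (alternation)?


Alternation 'pot|bat' matches either 'pot' or 'bat'.
Checking each word:
  'log' -> no
  'sun' -> no
  'log' -> no
  'dog' -> no
  'sun' -> no
  'bat' -> MATCH
Matches: ['bat']
Count: 1

1


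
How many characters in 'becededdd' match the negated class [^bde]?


Negated class [^bde] matches any char NOT in {b, d, e}
Scanning 'becededdd':
  pos 0: 'b' -> no (excluded)
  pos 1: 'e' -> no (excluded)
  pos 2: 'c' -> MATCH
  pos 3: 'e' -> no (excluded)
  pos 4: 'd' -> no (excluded)
  pos 5: 'e' -> no (excluded)
  pos 6: 'd' -> no (excluded)
  pos 7: 'd' -> no (excluded)
  pos 8: 'd' -> no (excluded)
Total matches: 1

1


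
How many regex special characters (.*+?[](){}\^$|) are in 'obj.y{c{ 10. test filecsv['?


Regex special characters are: . * + ? [ ] ( ) { } \ ^ $ |
Scanning 'obj.y{c{ 10. test filecsv[':
  pos 3: '.' -> SPECIAL
  pos 5: '{' -> SPECIAL
  pos 7: '{' -> SPECIAL
  pos 11: '.' -> SPECIAL
  pos 25: '[' -> SPECIAL
Special chars found: ['.', '{', '{', '.', '[']
Total: 5

5


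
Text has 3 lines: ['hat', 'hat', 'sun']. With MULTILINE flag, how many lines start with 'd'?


With MULTILINE flag, ^ matches the start of each line.
Lines: ['hat', 'hat', 'sun']
Checking which lines start with 'd':
  Line 1: 'hat' -> no
  Line 2: 'hat' -> no
  Line 3: 'sun' -> no
Matching lines: []
Count: 0

0


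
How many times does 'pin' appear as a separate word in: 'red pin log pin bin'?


Scanning each word for exact match 'pin':
  Word 1: 'red' -> no
  Word 2: 'pin' -> MATCH
  Word 3: 'log' -> no
  Word 4: 'pin' -> MATCH
  Word 5: 'bin' -> no
Total matches: 2

2


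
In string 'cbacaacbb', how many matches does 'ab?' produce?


Pattern 'ab?' matches 'a' optionally followed by 'b'.
String: 'cbacaacbb'
Scanning left to right for 'a' then checking next char:
  Match 1: 'a' (a not followed by b)
  Match 2: 'a' (a not followed by b)
  Match 3: 'a' (a not followed by b)
Total matches: 3

3


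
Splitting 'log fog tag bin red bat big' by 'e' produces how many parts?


Splitting by 'e' breaks the string at each occurrence of the separator.
Text: 'log fog tag bin red bat big'
Parts after split:
  Part 1: 'log fog tag bin r'
  Part 2: 'd bat big'
Total parts: 2

2


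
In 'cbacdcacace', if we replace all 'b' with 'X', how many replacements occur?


re.sub('b', 'X', text) replaces every occurrence of 'b' with 'X'.
Text: 'cbacdcacace'
Scanning for 'b':
  pos 1: 'b' -> replacement #1
Total replacements: 1

1


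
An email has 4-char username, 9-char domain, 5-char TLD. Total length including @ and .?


An email address has format: username@domain.tld
Username length: 4
'@' character: 1
Domain length: 9
'.' character: 1
TLD length: 5
Total = 4 + 1 + 9 + 1 + 5 = 20

20


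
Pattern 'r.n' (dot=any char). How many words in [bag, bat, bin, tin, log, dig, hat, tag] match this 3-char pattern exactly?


Pattern 'r.n' means: starts with 'r', any single char, ends with 'n'.
Checking each word (must be exactly 3 chars):
  'bag' (len=3): no
  'bat' (len=3): no
  'bin' (len=3): no
  'tin' (len=3): no
  'log' (len=3): no
  'dig' (len=3): no
  'hat' (len=3): no
  'tag' (len=3): no
Matching words: []
Total: 0

0


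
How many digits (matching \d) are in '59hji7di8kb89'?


\d matches any digit 0-9.
Scanning '59hji7di8kb89':
  pos 0: '5' -> DIGIT
  pos 1: '9' -> DIGIT
  pos 5: '7' -> DIGIT
  pos 8: '8' -> DIGIT
  pos 11: '8' -> DIGIT
  pos 12: '9' -> DIGIT
Digits found: ['5', '9', '7', '8', '8', '9']
Total: 6

6


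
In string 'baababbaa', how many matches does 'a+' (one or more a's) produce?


Pattern 'a+' matches one or more consecutive a's.
String: 'baababbaa'
Scanning for runs of a:
  Match 1: 'aa' (length 2)
  Match 2: 'a' (length 1)
  Match 3: 'aa' (length 2)
Total matches: 3

3


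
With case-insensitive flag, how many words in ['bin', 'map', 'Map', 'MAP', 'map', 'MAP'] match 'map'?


Case-insensitive matching: compare each word's lowercase form to 'map'.
  'bin' -> lower='bin' -> no
  'map' -> lower='map' -> MATCH
  'Map' -> lower='map' -> MATCH
  'MAP' -> lower='map' -> MATCH
  'map' -> lower='map' -> MATCH
  'MAP' -> lower='map' -> MATCH
Matches: ['map', 'Map', 'MAP', 'map', 'MAP']
Count: 5

5


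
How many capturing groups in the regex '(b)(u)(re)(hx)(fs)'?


To count capturing groups, count each '(' that starts a group.
Pattern: '(b)(u)(re)(hx)(fs)'
Walking through the pattern:
  Position 0: '(' -> group #1
  Position 3: '(' -> group #2
  Position 6: '(' -> group #3
  Position 10: '(' -> group #4
  Position 14: '(' -> group #5
Total capturing groups: 5

5


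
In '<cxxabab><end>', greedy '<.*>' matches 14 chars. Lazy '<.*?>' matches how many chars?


Greedy '<.*>' tries to match as MUCH as possible.
Lazy '<.*?>' tries to match as LITTLE as possible.

String: '<cxxabab><end>'
Greedy '<.*>' starts at first '<' and extends to the LAST '>': '<cxxabab><end>' (14 chars)
Lazy '<.*?>' starts at first '<' and stops at the FIRST '>': '<cxxabab>' (9 chars)

9


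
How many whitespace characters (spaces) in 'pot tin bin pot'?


\s matches whitespace characters (spaces, tabs, etc.).
Text: 'pot tin bin pot'
This text has 4 words separated by spaces.
Number of spaces = number of words - 1 = 4 - 1 = 3

3


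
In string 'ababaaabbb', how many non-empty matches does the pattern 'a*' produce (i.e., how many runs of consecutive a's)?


Pattern 'a*' matches zero or more a's. We want non-empty runs of consecutive a's.
String: 'ababaaabbb'
Walking through the string to find runs of a's:
  Run 1: positions 0-0 -> 'a'
  Run 2: positions 2-2 -> 'a'
  Run 3: positions 4-6 -> 'aaa'
Non-empty runs found: ['a', 'a', 'aaa']
Count: 3

3


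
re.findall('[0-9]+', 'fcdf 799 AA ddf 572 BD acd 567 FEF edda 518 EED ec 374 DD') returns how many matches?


Pattern '[0-9]+' finds one or more digits.
Text: 'fcdf 799 AA ddf 572 BD acd 567 FEF edda 518 EED ec 374 DD'
Scanning for matches:
  Match 1: '799'
  Match 2: '572'
  Match 3: '567'
  Match 4: '518'
  Match 5: '374'
Total matches: 5

5


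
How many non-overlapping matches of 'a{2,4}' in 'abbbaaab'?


Pattern 'a{2,4}' matches between 2 and 4 consecutive a's (greedy).
String: 'abbbaaab'
Finding runs of a's and applying greedy matching:
  Run at pos 0: 'a' (length 1)
  Run at pos 4: 'aaa' (length 3)
Matches: ['aaa']
Count: 1

1


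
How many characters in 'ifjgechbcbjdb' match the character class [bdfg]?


Character class [bdfg] matches any of: {b, d, f, g}
Scanning string 'ifjgechbcbjdb' character by character:
  pos 0: 'i' -> no
  pos 1: 'f' -> MATCH
  pos 2: 'j' -> no
  pos 3: 'g' -> MATCH
  pos 4: 'e' -> no
  pos 5: 'c' -> no
  pos 6: 'h' -> no
  pos 7: 'b' -> MATCH
  pos 8: 'c' -> no
  pos 9: 'b' -> MATCH
  pos 10: 'j' -> no
  pos 11: 'd' -> MATCH
  pos 12: 'b' -> MATCH
Total matches: 6

6


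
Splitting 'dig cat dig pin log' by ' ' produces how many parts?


Splitting by ' ' breaks the string at each occurrence of the separator.
Text: 'dig cat dig pin log'
Parts after split:
  Part 1: 'dig'
  Part 2: 'cat'
  Part 3: 'dig'
  Part 4: 'pin'
  Part 5: 'log'
Total parts: 5

5


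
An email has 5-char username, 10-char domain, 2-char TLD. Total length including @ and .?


An email address has format: username@domain.tld
Username length: 5
'@' character: 1
Domain length: 10
'.' character: 1
TLD length: 2
Total = 5 + 1 + 10 + 1 + 2 = 19

19


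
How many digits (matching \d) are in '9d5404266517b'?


\d matches any digit 0-9.
Scanning '9d5404266517b':
  pos 0: '9' -> DIGIT
  pos 2: '5' -> DIGIT
  pos 3: '4' -> DIGIT
  pos 4: '0' -> DIGIT
  pos 5: '4' -> DIGIT
  pos 6: '2' -> DIGIT
  pos 7: '6' -> DIGIT
  pos 8: '6' -> DIGIT
  pos 9: '5' -> DIGIT
  pos 10: '1' -> DIGIT
  pos 11: '7' -> DIGIT
Digits found: ['9', '5', '4', '0', '4', '2', '6', '6', '5', '1', '7']
Total: 11

11


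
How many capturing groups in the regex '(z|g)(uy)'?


To count capturing groups, count each '(' that starts a group.
Pattern: '(z|g)(uy)'
Walking through the pattern:
  Position 0: '(' -> group #1
  Position 5: '(' -> group #2
Total capturing groups: 2

2


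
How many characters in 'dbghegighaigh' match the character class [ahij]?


Character class [ahij] matches any of: {a, h, i, j}
Scanning string 'dbghegighaigh' character by character:
  pos 0: 'd' -> no
  pos 1: 'b' -> no
  pos 2: 'g' -> no
  pos 3: 'h' -> MATCH
  pos 4: 'e' -> no
  pos 5: 'g' -> no
  pos 6: 'i' -> MATCH
  pos 7: 'g' -> no
  pos 8: 'h' -> MATCH
  pos 9: 'a' -> MATCH
  pos 10: 'i' -> MATCH
  pos 11: 'g' -> no
  pos 12: 'h' -> MATCH
Total matches: 6

6


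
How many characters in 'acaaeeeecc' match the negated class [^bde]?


Negated class [^bde] matches any char NOT in {b, d, e}
Scanning 'acaaeeeecc':
  pos 0: 'a' -> MATCH
  pos 1: 'c' -> MATCH
  pos 2: 'a' -> MATCH
  pos 3: 'a' -> MATCH
  pos 4: 'e' -> no (excluded)
  pos 5: 'e' -> no (excluded)
  pos 6: 'e' -> no (excluded)
  pos 7: 'e' -> no (excluded)
  pos 8: 'c' -> MATCH
  pos 9: 'c' -> MATCH
Total matches: 6

6


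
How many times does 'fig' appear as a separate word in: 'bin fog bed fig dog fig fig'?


Scanning each word for exact match 'fig':
  Word 1: 'bin' -> no
  Word 2: 'fog' -> no
  Word 3: 'bed' -> no
  Word 4: 'fig' -> MATCH
  Word 5: 'dog' -> no
  Word 6: 'fig' -> MATCH
  Word 7: 'fig' -> MATCH
Total matches: 3

3


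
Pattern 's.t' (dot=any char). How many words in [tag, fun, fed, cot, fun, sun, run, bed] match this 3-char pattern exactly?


Pattern 's.t' means: starts with 's', any single char, ends with 't'.
Checking each word (must be exactly 3 chars):
  'tag' (len=3): no
  'fun' (len=3): no
  'fed' (len=3): no
  'cot' (len=3): no
  'fun' (len=3): no
  'sun' (len=3): no
  'run' (len=3): no
  'bed' (len=3): no
Matching words: []
Total: 0

0


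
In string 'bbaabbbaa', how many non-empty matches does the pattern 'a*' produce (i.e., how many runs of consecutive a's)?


Pattern 'a*' matches zero or more a's. We want non-empty runs of consecutive a's.
String: 'bbaabbbaa'
Walking through the string to find runs of a's:
  Run 1: positions 2-3 -> 'aa'
  Run 2: positions 7-8 -> 'aa'
Non-empty runs found: ['aa', 'aa']
Count: 2

2


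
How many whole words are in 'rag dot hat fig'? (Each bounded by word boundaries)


Word boundaries (\b) mark the start/end of each word.
Text: 'rag dot hat fig'
Splitting by whitespace:
  Word 1: 'rag'
  Word 2: 'dot'
  Word 3: 'hat'
  Word 4: 'fig'
Total whole words: 4

4


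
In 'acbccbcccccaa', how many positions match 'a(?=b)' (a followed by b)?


Lookahead 'a(?=b)' matches 'a' only when followed by 'b'.
String: 'acbccbcccccaa'
Checking each position where char is 'a':
  pos 0: 'a' -> no (next='c')
  pos 11: 'a' -> no (next='a')
Matching positions: []
Count: 0

0


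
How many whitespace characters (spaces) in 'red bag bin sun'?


\s matches whitespace characters (spaces, tabs, etc.).
Text: 'red bag bin sun'
This text has 4 words separated by spaces.
Number of spaces = number of words - 1 = 4 - 1 = 3

3


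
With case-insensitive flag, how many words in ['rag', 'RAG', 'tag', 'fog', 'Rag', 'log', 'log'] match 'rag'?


Case-insensitive matching: compare each word's lowercase form to 'rag'.
  'rag' -> lower='rag' -> MATCH
  'RAG' -> lower='rag' -> MATCH
  'tag' -> lower='tag' -> no
  'fog' -> lower='fog' -> no
  'Rag' -> lower='rag' -> MATCH
  'log' -> lower='log' -> no
  'log' -> lower='log' -> no
Matches: ['rag', 'RAG', 'Rag']
Count: 3

3


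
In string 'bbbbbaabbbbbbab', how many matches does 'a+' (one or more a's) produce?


Pattern 'a+' matches one or more consecutive a's.
String: 'bbbbbaabbbbbbab'
Scanning for runs of a:
  Match 1: 'aa' (length 2)
  Match 2: 'a' (length 1)
Total matches: 2

2


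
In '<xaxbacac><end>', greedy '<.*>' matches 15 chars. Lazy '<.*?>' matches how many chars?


Greedy '<.*>' tries to match as MUCH as possible.
Lazy '<.*?>' tries to match as LITTLE as possible.

String: '<xaxbacac><end>'
Greedy '<.*>' starts at first '<' and extends to the LAST '>': '<xaxbacac><end>' (15 chars)
Lazy '<.*?>' starts at first '<' and stops at the FIRST '>': '<xaxbacac>' (10 chars)

10


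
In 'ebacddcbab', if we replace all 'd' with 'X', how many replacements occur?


re.sub('d', 'X', text) replaces every occurrence of 'd' with 'X'.
Text: 'ebacddcbab'
Scanning for 'd':
  pos 4: 'd' -> replacement #1
  pos 5: 'd' -> replacement #2
Total replacements: 2

2


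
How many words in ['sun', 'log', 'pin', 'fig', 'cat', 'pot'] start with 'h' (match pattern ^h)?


Pattern ^h anchors to start of word. Check which words begin with 'h':
  'sun' -> no
  'log' -> no
  'pin' -> no
  'fig' -> no
  'cat' -> no
  'pot' -> no
Matching words: []
Count: 0

0


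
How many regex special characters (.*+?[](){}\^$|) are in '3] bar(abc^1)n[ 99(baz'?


Regex special characters are: . * + ? [ ] ( ) { } \ ^ $ |
Scanning '3] bar(abc^1)n[ 99(baz':
  pos 1: ']' -> SPECIAL
  pos 6: '(' -> SPECIAL
  pos 10: '^' -> SPECIAL
  pos 12: ')' -> SPECIAL
  pos 14: '[' -> SPECIAL
  pos 18: '(' -> SPECIAL
Special chars found: [']', '(', '^', ')', '[', '(']
Total: 6

6


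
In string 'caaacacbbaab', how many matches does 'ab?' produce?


Pattern 'ab?' matches 'a' optionally followed by 'b'.
String: 'caaacacbbaab'
Scanning left to right for 'a' then checking next char:
  Match 1: 'a' (a not followed by b)
  Match 2: 'a' (a not followed by b)
  Match 3: 'a' (a not followed by b)
  Match 4: 'a' (a not followed by b)
  Match 5: 'a' (a not followed by b)
  Match 6: 'ab' (a followed by b)
Total matches: 6

6


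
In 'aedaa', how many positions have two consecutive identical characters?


Looking for consecutive identical characters in 'aedaa':
  pos 0-1: 'a' vs 'e' -> different
  pos 1-2: 'e' vs 'd' -> different
  pos 2-3: 'd' vs 'a' -> different
  pos 3-4: 'a' vs 'a' -> MATCH ('aa')
Consecutive identical pairs: ['aa']
Count: 1

1


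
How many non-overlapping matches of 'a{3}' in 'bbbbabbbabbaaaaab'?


Pattern 'a{3}' matches exactly 3 consecutive a's (greedy, non-overlapping).
String: 'bbbbabbbabbaaaaab'
Scanning for runs of a's:
  Run at pos 4: 'a' (length 1) -> 0 match(es)
  Run at pos 8: 'a' (length 1) -> 0 match(es)
  Run at pos 11: 'aaaaa' (length 5) -> 1 match(es)
Matches found: ['aaa']
Total: 1

1


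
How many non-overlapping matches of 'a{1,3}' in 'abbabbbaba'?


Pattern 'a{1,3}' matches between 1 and 3 consecutive a's (greedy).
String: 'abbabbbaba'
Finding runs of a's and applying greedy matching:
  Run at pos 0: 'a' (length 1)
  Run at pos 3: 'a' (length 1)
  Run at pos 7: 'a' (length 1)
  Run at pos 9: 'a' (length 1)
Matches: ['a', 'a', 'a', 'a']
Count: 4

4


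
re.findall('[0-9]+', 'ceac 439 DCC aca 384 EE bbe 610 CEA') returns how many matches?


Pattern '[0-9]+' finds one or more digits.
Text: 'ceac 439 DCC aca 384 EE bbe 610 CEA'
Scanning for matches:
  Match 1: '439'
  Match 2: '384'
  Match 3: '610'
Total matches: 3

3


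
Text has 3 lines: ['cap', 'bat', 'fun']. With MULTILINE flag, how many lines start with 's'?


With MULTILINE flag, ^ matches the start of each line.
Lines: ['cap', 'bat', 'fun']
Checking which lines start with 's':
  Line 1: 'cap' -> no
  Line 2: 'bat' -> no
  Line 3: 'fun' -> no
Matching lines: []
Count: 0

0


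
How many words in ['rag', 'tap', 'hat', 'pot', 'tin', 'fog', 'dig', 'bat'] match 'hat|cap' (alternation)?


Alternation 'hat|cap' matches either 'hat' or 'cap'.
Checking each word:
  'rag' -> no
  'tap' -> no
  'hat' -> MATCH
  'pot' -> no
  'tin' -> no
  'fog' -> no
  'dig' -> no
  'bat' -> no
Matches: ['hat']
Count: 1

1


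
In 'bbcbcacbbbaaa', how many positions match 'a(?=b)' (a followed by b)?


Lookahead 'a(?=b)' matches 'a' only when followed by 'b'.
String: 'bbcbcacbbbaaa'
Checking each position where char is 'a':
  pos 5: 'a' -> no (next='c')
  pos 10: 'a' -> no (next='a')
  pos 11: 'a' -> no (next='a')
Matching positions: []
Count: 0

0


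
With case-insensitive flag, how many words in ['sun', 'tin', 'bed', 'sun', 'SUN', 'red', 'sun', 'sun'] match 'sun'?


Case-insensitive matching: compare each word's lowercase form to 'sun'.
  'sun' -> lower='sun' -> MATCH
  'tin' -> lower='tin' -> no
  'bed' -> lower='bed' -> no
  'sun' -> lower='sun' -> MATCH
  'SUN' -> lower='sun' -> MATCH
  'red' -> lower='red' -> no
  'sun' -> lower='sun' -> MATCH
  'sun' -> lower='sun' -> MATCH
Matches: ['sun', 'sun', 'SUN', 'sun', 'sun']
Count: 5

5


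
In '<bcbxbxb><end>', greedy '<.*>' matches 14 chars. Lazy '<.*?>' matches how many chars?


Greedy '<.*>' tries to match as MUCH as possible.
Lazy '<.*?>' tries to match as LITTLE as possible.

String: '<bcbxbxb><end>'
Greedy '<.*>' starts at first '<' and extends to the LAST '>': '<bcbxbxb><end>' (14 chars)
Lazy '<.*?>' starts at first '<' and stops at the FIRST '>': '<bcbxbxb>' (9 chars)

9


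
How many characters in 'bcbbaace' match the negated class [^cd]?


Negated class [^cd] matches any char NOT in {c, d}
Scanning 'bcbbaace':
  pos 0: 'b' -> MATCH
  pos 1: 'c' -> no (excluded)
  pos 2: 'b' -> MATCH
  pos 3: 'b' -> MATCH
  pos 4: 'a' -> MATCH
  pos 5: 'a' -> MATCH
  pos 6: 'c' -> no (excluded)
  pos 7: 'e' -> MATCH
Total matches: 6

6


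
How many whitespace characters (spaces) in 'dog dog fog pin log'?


\s matches whitespace characters (spaces, tabs, etc.).
Text: 'dog dog fog pin log'
This text has 5 words separated by spaces.
Number of spaces = number of words - 1 = 5 - 1 = 4

4


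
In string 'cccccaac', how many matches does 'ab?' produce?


Pattern 'ab?' matches 'a' optionally followed by 'b'.
String: 'cccccaac'
Scanning left to right for 'a' then checking next char:
  Match 1: 'a' (a not followed by b)
  Match 2: 'a' (a not followed by b)
Total matches: 2

2


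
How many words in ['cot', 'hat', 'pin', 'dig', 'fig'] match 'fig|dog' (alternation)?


Alternation 'fig|dog' matches either 'fig' or 'dog'.
Checking each word:
  'cot' -> no
  'hat' -> no
  'pin' -> no
  'dig' -> no
  'fig' -> MATCH
Matches: ['fig']
Count: 1

1


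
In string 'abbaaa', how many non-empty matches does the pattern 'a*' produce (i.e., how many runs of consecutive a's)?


Pattern 'a*' matches zero or more a's. We want non-empty runs of consecutive a's.
String: 'abbaaa'
Walking through the string to find runs of a's:
  Run 1: positions 0-0 -> 'a'
  Run 2: positions 3-5 -> 'aaa'
Non-empty runs found: ['a', 'aaa']
Count: 2

2


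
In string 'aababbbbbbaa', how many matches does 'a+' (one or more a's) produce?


Pattern 'a+' matches one or more consecutive a's.
String: 'aababbbbbbaa'
Scanning for runs of a:
  Match 1: 'aa' (length 2)
  Match 2: 'a' (length 1)
  Match 3: 'aa' (length 2)
Total matches: 3

3


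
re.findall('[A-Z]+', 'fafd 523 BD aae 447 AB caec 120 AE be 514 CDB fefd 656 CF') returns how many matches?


Pattern '[A-Z]+' finds one or more uppercase letters.
Text: 'fafd 523 BD aae 447 AB caec 120 AE be 514 CDB fefd 656 CF'
Scanning for matches:
  Match 1: 'BD'
  Match 2: 'AB'
  Match 3: 'AE'
  Match 4: 'CDB'
  Match 5: 'CF'
Total matches: 5

5


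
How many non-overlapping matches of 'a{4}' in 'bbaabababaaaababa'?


Pattern 'a{4}' matches exactly 4 consecutive a's (greedy, non-overlapping).
String: 'bbaabababaaaababa'
Scanning for runs of a's:
  Run at pos 2: 'aa' (length 2) -> 0 match(es)
  Run at pos 5: 'a' (length 1) -> 0 match(es)
  Run at pos 7: 'a' (length 1) -> 0 match(es)
  Run at pos 9: 'aaaa' (length 4) -> 1 match(es)
  Run at pos 14: 'a' (length 1) -> 0 match(es)
  Run at pos 16: 'a' (length 1) -> 0 match(es)
Matches found: ['aaaa']
Total: 1

1


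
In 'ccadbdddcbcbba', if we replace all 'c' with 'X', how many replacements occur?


re.sub('c', 'X', text) replaces every occurrence of 'c' with 'X'.
Text: 'ccadbdddcbcbba'
Scanning for 'c':
  pos 0: 'c' -> replacement #1
  pos 1: 'c' -> replacement #2
  pos 8: 'c' -> replacement #3
  pos 10: 'c' -> replacement #4
Total replacements: 4

4


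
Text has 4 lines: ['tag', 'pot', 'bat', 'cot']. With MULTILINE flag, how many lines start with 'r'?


With MULTILINE flag, ^ matches the start of each line.
Lines: ['tag', 'pot', 'bat', 'cot']
Checking which lines start with 'r':
  Line 1: 'tag' -> no
  Line 2: 'pot' -> no
  Line 3: 'bat' -> no
  Line 4: 'cot' -> no
Matching lines: []
Count: 0

0


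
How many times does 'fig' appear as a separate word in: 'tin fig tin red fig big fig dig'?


Scanning each word for exact match 'fig':
  Word 1: 'tin' -> no
  Word 2: 'fig' -> MATCH
  Word 3: 'tin' -> no
  Word 4: 'red' -> no
  Word 5: 'fig' -> MATCH
  Word 6: 'big' -> no
  Word 7: 'fig' -> MATCH
  Word 8: 'dig' -> no
Total matches: 3

3


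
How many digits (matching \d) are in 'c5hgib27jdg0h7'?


\d matches any digit 0-9.
Scanning 'c5hgib27jdg0h7':
  pos 1: '5' -> DIGIT
  pos 6: '2' -> DIGIT
  pos 7: '7' -> DIGIT
  pos 11: '0' -> DIGIT
  pos 13: '7' -> DIGIT
Digits found: ['5', '2', '7', '0', '7']
Total: 5

5


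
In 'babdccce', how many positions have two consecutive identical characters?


Looking for consecutive identical characters in 'babdccce':
  pos 0-1: 'b' vs 'a' -> different
  pos 1-2: 'a' vs 'b' -> different
  pos 2-3: 'b' vs 'd' -> different
  pos 3-4: 'd' vs 'c' -> different
  pos 4-5: 'c' vs 'c' -> MATCH ('cc')
  pos 5-6: 'c' vs 'c' -> MATCH ('cc')
  pos 6-7: 'c' vs 'e' -> different
Consecutive identical pairs: ['cc', 'cc']
Count: 2

2


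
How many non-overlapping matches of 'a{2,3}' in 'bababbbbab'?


Pattern 'a{2,3}' matches between 2 and 3 consecutive a's (greedy).
String: 'bababbbbab'
Finding runs of a's and applying greedy matching:
  Run at pos 1: 'a' (length 1)
  Run at pos 3: 'a' (length 1)
  Run at pos 8: 'a' (length 1)
Matches: []
Count: 0

0


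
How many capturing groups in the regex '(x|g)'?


To count capturing groups, count each '(' that starts a group.
Pattern: '(x|g)'
Walking through the pattern:
  Position 0: '(' -> group #1
Total capturing groups: 1

1


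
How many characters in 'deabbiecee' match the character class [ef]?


Character class [ef] matches any of: {e, f}
Scanning string 'deabbiecee' character by character:
  pos 0: 'd' -> no
  pos 1: 'e' -> MATCH
  pos 2: 'a' -> no
  pos 3: 'b' -> no
  pos 4: 'b' -> no
  pos 5: 'i' -> no
  pos 6: 'e' -> MATCH
  pos 7: 'c' -> no
  pos 8: 'e' -> MATCH
  pos 9: 'e' -> MATCH
Total matches: 4

4


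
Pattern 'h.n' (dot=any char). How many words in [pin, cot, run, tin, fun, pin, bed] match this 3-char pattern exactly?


Pattern 'h.n' means: starts with 'h', any single char, ends with 'n'.
Checking each word (must be exactly 3 chars):
  'pin' (len=3): no
  'cot' (len=3): no
  'run' (len=3): no
  'tin' (len=3): no
  'fun' (len=3): no
  'pin' (len=3): no
  'bed' (len=3): no
Matching words: []
Total: 0

0


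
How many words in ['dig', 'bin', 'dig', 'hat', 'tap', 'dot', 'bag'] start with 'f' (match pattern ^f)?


Pattern ^f anchors to start of word. Check which words begin with 'f':
  'dig' -> no
  'bin' -> no
  'dig' -> no
  'hat' -> no
  'tap' -> no
  'dot' -> no
  'bag' -> no
Matching words: []
Count: 0

0


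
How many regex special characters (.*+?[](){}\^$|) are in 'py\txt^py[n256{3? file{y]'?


Regex special characters are: . * + ? [ ] ( ) { } \ ^ $ |
Scanning 'py\txt^py[n256{3? file{y]':
  pos 2: '\' -> SPECIAL
  pos 6: '^' -> SPECIAL
  pos 9: '[' -> SPECIAL
  pos 14: '{' -> SPECIAL
  pos 16: '?' -> SPECIAL
  pos 22: '{' -> SPECIAL
  pos 24: ']' -> SPECIAL
Special chars found: ['\\', '^', '[', '{', '?', '{', ']']
Total: 7

7


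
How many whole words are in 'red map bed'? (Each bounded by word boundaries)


Word boundaries (\b) mark the start/end of each word.
Text: 'red map bed'
Splitting by whitespace:
  Word 1: 'red'
  Word 2: 'map'
  Word 3: 'bed'
Total whole words: 3

3


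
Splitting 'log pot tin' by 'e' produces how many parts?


Splitting by 'e' breaks the string at each occurrence of the separator.
Text: 'log pot tin'
Parts after split:
  Part 1: 'log pot tin'
Total parts: 1

1


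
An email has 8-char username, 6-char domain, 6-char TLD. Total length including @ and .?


An email address has format: username@domain.tld
Username length: 8
'@' character: 1
Domain length: 6
'.' character: 1
TLD length: 6
Total = 8 + 1 + 6 + 1 + 6 = 22

22


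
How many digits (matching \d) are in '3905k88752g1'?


\d matches any digit 0-9.
Scanning '3905k88752g1':
  pos 0: '3' -> DIGIT
  pos 1: '9' -> DIGIT
  pos 2: '0' -> DIGIT
  pos 3: '5' -> DIGIT
  pos 5: '8' -> DIGIT
  pos 6: '8' -> DIGIT
  pos 7: '7' -> DIGIT
  pos 8: '5' -> DIGIT
  pos 9: '2' -> DIGIT
  pos 11: '1' -> DIGIT
Digits found: ['3', '9', '0', '5', '8', '8', '7', '5', '2', '1']
Total: 10

10


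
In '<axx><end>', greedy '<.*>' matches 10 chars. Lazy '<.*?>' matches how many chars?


Greedy '<.*>' tries to match as MUCH as possible.
Lazy '<.*?>' tries to match as LITTLE as possible.

String: '<axx><end>'
Greedy '<.*>' starts at first '<' and extends to the LAST '>': '<axx><end>' (10 chars)
Lazy '<.*?>' starts at first '<' and stops at the FIRST '>': '<axx>' (5 chars)

5


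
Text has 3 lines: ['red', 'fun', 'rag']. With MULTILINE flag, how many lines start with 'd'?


With MULTILINE flag, ^ matches the start of each line.
Lines: ['red', 'fun', 'rag']
Checking which lines start with 'd':
  Line 1: 'red' -> no
  Line 2: 'fun' -> no
  Line 3: 'rag' -> no
Matching lines: []
Count: 0

0


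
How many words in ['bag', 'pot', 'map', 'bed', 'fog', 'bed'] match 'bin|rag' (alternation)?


Alternation 'bin|rag' matches either 'bin' or 'rag'.
Checking each word:
  'bag' -> no
  'pot' -> no
  'map' -> no
  'bed' -> no
  'fog' -> no
  'bed' -> no
Matches: []
Count: 0

0


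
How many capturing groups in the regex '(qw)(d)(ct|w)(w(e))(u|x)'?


To count capturing groups, count each '(' that starts a group.
Pattern: '(qw)(d)(ct|w)(w(e))(u|x)'
Walking through the pattern:
  Position 0: '(' -> group #1
  Position 4: '(' -> group #2
  Position 7: '(' -> group #3
  Position 13: '(' -> group #4
  Position 15: '(' -> group #5
  Position 19: '(' -> group #6
Total capturing groups: 6

6


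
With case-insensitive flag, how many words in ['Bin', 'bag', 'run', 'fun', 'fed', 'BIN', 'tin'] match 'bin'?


Case-insensitive matching: compare each word's lowercase form to 'bin'.
  'Bin' -> lower='bin' -> MATCH
  'bag' -> lower='bag' -> no
  'run' -> lower='run' -> no
  'fun' -> lower='fun' -> no
  'fed' -> lower='fed' -> no
  'BIN' -> lower='bin' -> MATCH
  'tin' -> lower='tin' -> no
Matches: ['Bin', 'BIN']
Count: 2

2


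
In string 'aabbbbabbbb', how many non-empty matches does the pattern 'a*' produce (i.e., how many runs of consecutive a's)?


Pattern 'a*' matches zero or more a's. We want non-empty runs of consecutive a's.
String: 'aabbbbabbbb'
Walking through the string to find runs of a's:
  Run 1: positions 0-1 -> 'aa'
  Run 2: positions 6-6 -> 'a'
Non-empty runs found: ['aa', 'a']
Count: 2

2


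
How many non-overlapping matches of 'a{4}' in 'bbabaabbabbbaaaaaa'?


Pattern 'a{4}' matches exactly 4 consecutive a's (greedy, non-overlapping).
String: 'bbabaabbabbbaaaaaa'
Scanning for runs of a's:
  Run at pos 2: 'a' (length 1) -> 0 match(es)
  Run at pos 4: 'aa' (length 2) -> 0 match(es)
  Run at pos 8: 'a' (length 1) -> 0 match(es)
  Run at pos 12: 'aaaaaa' (length 6) -> 1 match(es)
Matches found: ['aaaa']
Total: 1

1


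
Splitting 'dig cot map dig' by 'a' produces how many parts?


Splitting by 'a' breaks the string at each occurrence of the separator.
Text: 'dig cot map dig'
Parts after split:
  Part 1: 'dig cot m'
  Part 2: 'p dig'
Total parts: 2

2


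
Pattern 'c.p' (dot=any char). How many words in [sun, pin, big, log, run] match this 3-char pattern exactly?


Pattern 'c.p' means: starts with 'c', any single char, ends with 'p'.
Checking each word (must be exactly 3 chars):
  'sun' (len=3): no
  'pin' (len=3): no
  'big' (len=3): no
  'log' (len=3): no
  'run' (len=3): no
Matching words: []
Total: 0

0


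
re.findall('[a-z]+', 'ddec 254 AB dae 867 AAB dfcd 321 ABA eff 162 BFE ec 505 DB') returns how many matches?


Pattern '[a-z]+' finds one or more lowercase letters.
Text: 'ddec 254 AB dae 867 AAB dfcd 321 ABA eff 162 BFE ec 505 DB'
Scanning for matches:
  Match 1: 'ddec'
  Match 2: 'dae'
  Match 3: 'dfcd'
  Match 4: 'eff'
  Match 5: 'ec'
Total matches: 5

5


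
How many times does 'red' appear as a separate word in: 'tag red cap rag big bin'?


Scanning each word for exact match 'red':
  Word 1: 'tag' -> no
  Word 2: 'red' -> MATCH
  Word 3: 'cap' -> no
  Word 4: 'rag' -> no
  Word 5: 'big' -> no
  Word 6: 'bin' -> no
Total matches: 1

1


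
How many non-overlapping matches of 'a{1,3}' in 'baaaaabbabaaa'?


Pattern 'a{1,3}' matches between 1 and 3 consecutive a's (greedy).
String: 'baaaaabbabaaa'
Finding runs of a's and applying greedy matching:
  Run at pos 1: 'aaaaa' (length 5)
  Run at pos 8: 'a' (length 1)
  Run at pos 10: 'aaa' (length 3)
Matches: ['aaa', 'aa', 'a', 'aaa']
Count: 4

4


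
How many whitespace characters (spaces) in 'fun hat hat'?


\s matches whitespace characters (spaces, tabs, etc.).
Text: 'fun hat hat'
This text has 3 words separated by spaces.
Number of spaces = number of words - 1 = 3 - 1 = 2

2


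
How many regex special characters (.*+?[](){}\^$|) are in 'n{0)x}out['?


Regex special characters are: . * + ? [ ] ( ) { } \ ^ $ |
Scanning 'n{0)x}out[':
  pos 1: '{' -> SPECIAL
  pos 3: ')' -> SPECIAL
  pos 5: '}' -> SPECIAL
  pos 9: '[' -> SPECIAL
Special chars found: ['{', ')', '}', '[']
Total: 4

4


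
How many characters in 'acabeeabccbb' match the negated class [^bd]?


Negated class [^bd] matches any char NOT in {b, d}
Scanning 'acabeeabccbb':
  pos 0: 'a' -> MATCH
  pos 1: 'c' -> MATCH
  pos 2: 'a' -> MATCH
  pos 3: 'b' -> no (excluded)
  pos 4: 'e' -> MATCH
  pos 5: 'e' -> MATCH
  pos 6: 'a' -> MATCH
  pos 7: 'b' -> no (excluded)
  pos 8: 'c' -> MATCH
  pos 9: 'c' -> MATCH
  pos 10: 'b' -> no (excluded)
  pos 11: 'b' -> no (excluded)
Total matches: 8

8


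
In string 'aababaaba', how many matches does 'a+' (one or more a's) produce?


Pattern 'a+' matches one or more consecutive a's.
String: 'aababaaba'
Scanning for runs of a:
  Match 1: 'aa' (length 2)
  Match 2: 'a' (length 1)
  Match 3: 'aa' (length 2)
  Match 4: 'a' (length 1)
Total matches: 4

4


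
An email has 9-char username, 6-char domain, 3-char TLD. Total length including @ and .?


An email address has format: username@domain.tld
Username length: 9
'@' character: 1
Domain length: 6
'.' character: 1
TLD length: 3
Total = 9 + 1 + 6 + 1 + 3 = 20

20


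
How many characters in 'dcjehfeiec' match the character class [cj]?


Character class [cj] matches any of: {c, j}
Scanning string 'dcjehfeiec' character by character:
  pos 0: 'd' -> no
  pos 1: 'c' -> MATCH
  pos 2: 'j' -> MATCH
  pos 3: 'e' -> no
  pos 4: 'h' -> no
  pos 5: 'f' -> no
  pos 6: 'e' -> no
  pos 7: 'i' -> no
  pos 8: 'e' -> no
  pos 9: 'c' -> MATCH
Total matches: 3

3


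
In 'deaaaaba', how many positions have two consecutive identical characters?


Looking for consecutive identical characters in 'deaaaaba':
  pos 0-1: 'd' vs 'e' -> different
  pos 1-2: 'e' vs 'a' -> different
  pos 2-3: 'a' vs 'a' -> MATCH ('aa')
  pos 3-4: 'a' vs 'a' -> MATCH ('aa')
  pos 4-5: 'a' vs 'a' -> MATCH ('aa')
  pos 5-6: 'a' vs 'b' -> different
  pos 6-7: 'b' vs 'a' -> different
Consecutive identical pairs: ['aa', 'aa', 'aa']
Count: 3

3


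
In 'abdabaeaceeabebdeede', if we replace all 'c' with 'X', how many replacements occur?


re.sub('c', 'X', text) replaces every occurrence of 'c' with 'X'.
Text: 'abdabaeaceeabebdeede'
Scanning for 'c':
  pos 8: 'c' -> replacement #1
Total replacements: 1

1


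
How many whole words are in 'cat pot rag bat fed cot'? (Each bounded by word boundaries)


Word boundaries (\b) mark the start/end of each word.
Text: 'cat pot rag bat fed cot'
Splitting by whitespace:
  Word 1: 'cat'
  Word 2: 'pot'
  Word 3: 'rag'
  Word 4: 'bat'
  Word 5: 'fed'
  Word 6: 'cot'
Total whole words: 6

6


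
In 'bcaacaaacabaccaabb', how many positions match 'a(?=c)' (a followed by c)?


Lookahead 'a(?=c)' matches 'a' only when followed by 'c'.
String: 'bcaacaaacabaccaabb'
Checking each position where char is 'a':
  pos 2: 'a' -> no (next='a')
  pos 3: 'a' -> MATCH (next='c')
  pos 5: 'a' -> no (next='a')
  pos 6: 'a' -> no (next='a')
  pos 7: 'a' -> MATCH (next='c')
  pos 9: 'a' -> no (next='b')
  pos 11: 'a' -> MATCH (next='c')
  pos 14: 'a' -> no (next='a')
  pos 15: 'a' -> no (next='b')
Matching positions: [3, 7, 11]
Count: 3

3


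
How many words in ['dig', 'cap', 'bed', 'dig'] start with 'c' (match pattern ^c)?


Pattern ^c anchors to start of word. Check which words begin with 'c':
  'dig' -> no
  'cap' -> MATCH (starts with 'c')
  'bed' -> no
  'dig' -> no
Matching words: ['cap']
Count: 1

1


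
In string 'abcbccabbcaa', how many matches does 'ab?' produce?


Pattern 'ab?' matches 'a' optionally followed by 'b'.
String: 'abcbccabbcaa'
Scanning left to right for 'a' then checking next char:
  Match 1: 'ab' (a followed by b)
  Match 2: 'ab' (a followed by b)
  Match 3: 'a' (a not followed by b)
  Match 4: 'a' (a not followed by b)
Total matches: 4

4


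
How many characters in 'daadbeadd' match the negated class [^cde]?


Negated class [^cde] matches any char NOT in {c, d, e}
Scanning 'daadbeadd':
  pos 0: 'd' -> no (excluded)
  pos 1: 'a' -> MATCH
  pos 2: 'a' -> MATCH
  pos 3: 'd' -> no (excluded)
  pos 4: 'b' -> MATCH
  pos 5: 'e' -> no (excluded)
  pos 6: 'a' -> MATCH
  pos 7: 'd' -> no (excluded)
  pos 8: 'd' -> no (excluded)
Total matches: 4

4


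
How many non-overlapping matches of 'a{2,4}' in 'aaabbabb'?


Pattern 'a{2,4}' matches between 2 and 4 consecutive a's (greedy).
String: 'aaabbabb'
Finding runs of a's and applying greedy matching:
  Run at pos 0: 'aaa' (length 3)
  Run at pos 5: 'a' (length 1)
Matches: ['aaa']
Count: 1

1


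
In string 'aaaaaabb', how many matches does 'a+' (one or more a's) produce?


Pattern 'a+' matches one or more consecutive a's.
String: 'aaaaaabb'
Scanning for runs of a:
  Match 1: 'aaaaaa' (length 6)
Total matches: 1

1
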